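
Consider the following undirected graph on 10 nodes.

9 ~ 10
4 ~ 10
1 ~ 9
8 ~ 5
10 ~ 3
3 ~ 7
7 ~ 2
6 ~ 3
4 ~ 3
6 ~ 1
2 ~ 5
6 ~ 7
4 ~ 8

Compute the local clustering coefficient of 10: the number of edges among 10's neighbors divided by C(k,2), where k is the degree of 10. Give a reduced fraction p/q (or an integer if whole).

1/3

10's neighbors: 3, 4, and 9 (k = 3).
Possible neighbor pairs: C(3,2) = 3. Edges among them: 3–4 → e = 1.
Clustering(10) = 1/3.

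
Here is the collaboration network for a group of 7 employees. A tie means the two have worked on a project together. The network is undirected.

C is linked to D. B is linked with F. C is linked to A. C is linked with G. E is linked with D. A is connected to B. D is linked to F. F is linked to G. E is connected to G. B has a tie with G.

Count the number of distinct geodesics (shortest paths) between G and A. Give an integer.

2

The shortest distance is 2. The length-2 paths are: G–C–A; G–B–A.
That gives 2 distinct shortest paths.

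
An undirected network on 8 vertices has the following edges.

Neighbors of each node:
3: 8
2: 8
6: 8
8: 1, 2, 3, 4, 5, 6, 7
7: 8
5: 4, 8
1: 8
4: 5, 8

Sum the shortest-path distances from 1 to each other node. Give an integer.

Distances from 1: 2:2, 3:2, 4:2, 5:2, 6:2, 7:2, 8:1.
Sum = 2 + 2 + 2 + 2 + 2 + 2 + 1 = 13.

13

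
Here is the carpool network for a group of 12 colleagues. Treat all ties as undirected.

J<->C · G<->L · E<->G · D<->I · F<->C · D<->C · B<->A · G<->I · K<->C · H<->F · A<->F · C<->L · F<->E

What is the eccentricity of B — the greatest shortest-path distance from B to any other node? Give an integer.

5

Distances from B: A:1, C:3, D:4, E:3, F:2, G:4, H:3, I:5, J:4, K:4, L:4.
The largest is 5 (to I), so the eccentricity of B is 5.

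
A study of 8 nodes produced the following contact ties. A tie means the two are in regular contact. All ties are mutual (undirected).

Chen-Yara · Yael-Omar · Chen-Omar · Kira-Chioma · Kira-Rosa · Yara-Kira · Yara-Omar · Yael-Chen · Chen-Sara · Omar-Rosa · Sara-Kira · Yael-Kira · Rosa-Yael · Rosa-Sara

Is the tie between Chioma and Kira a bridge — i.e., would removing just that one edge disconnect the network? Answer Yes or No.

Yes

Without the Chioma–Kira edge there is no alternate route between Chioma and Kira, so the network disconnects. It is a bridge.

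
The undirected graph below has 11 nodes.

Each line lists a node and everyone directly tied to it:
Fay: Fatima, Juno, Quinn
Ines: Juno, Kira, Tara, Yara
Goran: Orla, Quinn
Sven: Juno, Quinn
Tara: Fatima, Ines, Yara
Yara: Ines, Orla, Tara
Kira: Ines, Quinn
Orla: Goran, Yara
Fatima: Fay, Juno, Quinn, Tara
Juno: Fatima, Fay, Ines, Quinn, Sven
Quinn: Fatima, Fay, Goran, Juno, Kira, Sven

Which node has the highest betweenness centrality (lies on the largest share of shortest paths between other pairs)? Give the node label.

Unnormalized betweenness of each node: Fatima:53/12, Fay:0, Goran:19/4, Ines:22/3, Juno:27/4, Kira:13/12, Orla:25/12, Quinn:29/2, Sven:0, Tara:11/4, Yara:13/3.
Quinn has the largest value, 29/2, making it the main broker — the node through which the most shortest paths run.

Quinn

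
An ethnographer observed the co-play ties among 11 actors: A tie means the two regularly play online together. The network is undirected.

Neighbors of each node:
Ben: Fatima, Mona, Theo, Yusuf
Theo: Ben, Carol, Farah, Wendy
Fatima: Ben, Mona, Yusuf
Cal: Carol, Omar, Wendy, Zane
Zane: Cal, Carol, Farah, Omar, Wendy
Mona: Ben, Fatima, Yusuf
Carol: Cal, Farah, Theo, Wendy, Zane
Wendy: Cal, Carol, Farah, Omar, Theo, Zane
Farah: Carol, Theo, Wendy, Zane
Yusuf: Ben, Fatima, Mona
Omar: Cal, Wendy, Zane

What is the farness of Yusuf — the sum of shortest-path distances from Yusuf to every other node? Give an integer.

Distances from Yusuf: Ben:1, Cal:4, Carol:3, Farah:3, Fatima:1, Mona:1, Omar:4, Theo:2, Wendy:3, Zane:4.
Sum = 1 + 4 + 3 + 3 + 1 + 1 + 4 + 2 + 3 + 4 = 26.

26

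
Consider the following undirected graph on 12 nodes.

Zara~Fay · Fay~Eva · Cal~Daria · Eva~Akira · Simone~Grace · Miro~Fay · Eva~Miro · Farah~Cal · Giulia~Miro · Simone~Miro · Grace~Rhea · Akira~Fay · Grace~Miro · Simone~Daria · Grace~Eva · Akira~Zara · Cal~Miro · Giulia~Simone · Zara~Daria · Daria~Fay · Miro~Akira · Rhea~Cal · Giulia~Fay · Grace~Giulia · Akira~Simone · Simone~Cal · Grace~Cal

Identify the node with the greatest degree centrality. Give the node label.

Degrees — Akira:5, Cal:6, Daria:4, Eva:4, Farah:1, Fay:6, Giulia:4, Grace:6, Miro:7, Rhea:2, Simone:6, Zara:3.
The maximum is 7, attained only by Miro.

Miro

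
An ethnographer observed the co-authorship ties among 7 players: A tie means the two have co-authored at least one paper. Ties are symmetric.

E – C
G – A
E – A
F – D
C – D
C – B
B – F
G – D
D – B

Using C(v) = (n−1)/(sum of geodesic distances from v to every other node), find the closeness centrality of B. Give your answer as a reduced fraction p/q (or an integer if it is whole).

Distances from B: A:3, C:1, D:1, E:2, F:1, G:2. Sum = 10.
n = 7, so closeness = 6/10 = 3/5.

3/5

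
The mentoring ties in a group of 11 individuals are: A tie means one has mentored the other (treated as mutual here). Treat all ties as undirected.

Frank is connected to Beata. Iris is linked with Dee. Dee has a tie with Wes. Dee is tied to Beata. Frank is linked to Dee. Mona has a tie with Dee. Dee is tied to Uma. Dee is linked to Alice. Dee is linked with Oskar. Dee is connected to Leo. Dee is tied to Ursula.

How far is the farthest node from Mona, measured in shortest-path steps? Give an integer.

Distances from Mona: Alice:2, Beata:2, Dee:1, Frank:2, Iris:2, Leo:2, Oskar:2, Uma:2, Ursula:2, Wes:2.
The largest is 2 (to Wes, Beata, Alice, Iris, Ursula, Frank, Oskar, Leo, and Uma), so the eccentricity of Mona is 2.

2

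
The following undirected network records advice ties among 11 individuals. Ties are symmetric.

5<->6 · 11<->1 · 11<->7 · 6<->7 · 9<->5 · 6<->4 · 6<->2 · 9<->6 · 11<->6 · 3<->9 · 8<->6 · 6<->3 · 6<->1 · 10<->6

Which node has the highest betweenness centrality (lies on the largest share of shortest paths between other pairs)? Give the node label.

6

Unnormalized betweenness of each node: 1:0, 2:0, 3:0, 4:0, 5:0, 6:40, 7:0, 8:0, 9:1/2, 10:0, 11:1/2.
6 has the largest value, 40, making it the main broker — the node through which the most shortest paths run.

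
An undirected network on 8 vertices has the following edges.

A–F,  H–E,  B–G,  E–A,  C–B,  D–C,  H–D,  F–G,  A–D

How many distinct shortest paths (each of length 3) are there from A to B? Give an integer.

2

The shortest distance is 3. The length-3 paths are: A–F–G–B; A–D–C–B.
That gives 2 distinct shortest paths.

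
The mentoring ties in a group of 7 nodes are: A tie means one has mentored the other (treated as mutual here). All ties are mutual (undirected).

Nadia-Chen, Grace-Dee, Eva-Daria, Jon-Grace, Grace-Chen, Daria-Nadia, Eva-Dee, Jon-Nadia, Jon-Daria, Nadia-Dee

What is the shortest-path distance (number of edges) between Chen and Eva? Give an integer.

One shortest route is Chen – Nadia – Daria – Eva, which uses 3 edges, and at distance 2 from Chen we only reach {Daria, Dee, Jon}, which does not include Eva. So d(Chen,Eva) = 3.

3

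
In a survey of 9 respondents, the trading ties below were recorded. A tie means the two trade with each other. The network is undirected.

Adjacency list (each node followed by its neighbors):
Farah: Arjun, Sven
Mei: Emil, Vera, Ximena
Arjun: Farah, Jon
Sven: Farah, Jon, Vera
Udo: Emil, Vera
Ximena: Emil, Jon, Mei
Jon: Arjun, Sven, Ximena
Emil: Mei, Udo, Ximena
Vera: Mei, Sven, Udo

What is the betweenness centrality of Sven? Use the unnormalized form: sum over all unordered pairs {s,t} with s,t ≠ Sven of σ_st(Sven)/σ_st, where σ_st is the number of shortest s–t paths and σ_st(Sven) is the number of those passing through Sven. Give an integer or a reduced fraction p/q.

Pairs whose geodesics pass through Sven — Emil–Farah: 3/4; Mei–Farah: 1; Ximena–Farah: 1/2; Jon–Farah: 1/2; Jon–Vera: 1; Jon–Udo: 1/2; Arjun–Vera: 2/2; Arjun–Udo: 2/3; Farah–Vera: 1; Farah–Udo: 1.
All other pairs contribute 0.
Summing the contributions gives betweenness(Sven) = 95/12.

95/12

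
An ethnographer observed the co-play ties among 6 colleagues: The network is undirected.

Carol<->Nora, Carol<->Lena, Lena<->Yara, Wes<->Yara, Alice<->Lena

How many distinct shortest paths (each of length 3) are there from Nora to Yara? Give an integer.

1

The shortest distance is 3, and the only length-3 path is Nora–Carol–Lena–Yara. So there is exactly 1 shortest path.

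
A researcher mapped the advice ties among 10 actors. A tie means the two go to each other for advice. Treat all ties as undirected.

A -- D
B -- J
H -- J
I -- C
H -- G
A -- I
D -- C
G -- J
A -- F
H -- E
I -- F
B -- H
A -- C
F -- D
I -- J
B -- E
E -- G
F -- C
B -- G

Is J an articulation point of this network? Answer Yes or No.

Yes

Removing J leaves {B, E, G, and H} with no path to {A, C, D, F, and I}, so the network splits into 2 components. J is a cut vertex.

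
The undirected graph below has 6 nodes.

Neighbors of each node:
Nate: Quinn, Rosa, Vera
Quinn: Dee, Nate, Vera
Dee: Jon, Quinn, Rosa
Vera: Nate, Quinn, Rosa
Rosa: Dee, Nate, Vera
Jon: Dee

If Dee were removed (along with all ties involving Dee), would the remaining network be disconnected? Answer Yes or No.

Removing Dee leaves {Jon} with no path to {Nate, Quinn, Rosa, and Vera}, so the network splits into 2 components. Dee is a cut vertex.

Yes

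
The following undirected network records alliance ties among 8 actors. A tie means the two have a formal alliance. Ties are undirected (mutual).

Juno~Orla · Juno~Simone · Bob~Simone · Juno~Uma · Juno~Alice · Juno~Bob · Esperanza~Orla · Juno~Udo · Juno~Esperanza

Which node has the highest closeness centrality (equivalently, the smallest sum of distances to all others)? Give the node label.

Farness (sum of distances to all others) for each node — Alice:13, Bob:12, Esperanza:12, Juno:7, Orla:12, Simone:12, Udo:13, Uma:13.
The smallest farness is 7, for Juno, so Juno has the highest closeness.

Juno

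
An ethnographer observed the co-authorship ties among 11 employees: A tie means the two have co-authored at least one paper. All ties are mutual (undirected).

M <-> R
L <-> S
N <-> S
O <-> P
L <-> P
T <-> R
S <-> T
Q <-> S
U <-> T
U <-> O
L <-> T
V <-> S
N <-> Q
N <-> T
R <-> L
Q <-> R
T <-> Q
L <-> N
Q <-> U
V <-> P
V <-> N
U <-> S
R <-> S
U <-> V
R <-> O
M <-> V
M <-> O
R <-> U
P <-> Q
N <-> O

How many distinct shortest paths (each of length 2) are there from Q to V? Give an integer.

The shortest distance is 2. The length-2 paths are: Q–S–V; Q–U–V; Q–P–V; Q–N–V.
That gives 4 distinct shortest paths.

4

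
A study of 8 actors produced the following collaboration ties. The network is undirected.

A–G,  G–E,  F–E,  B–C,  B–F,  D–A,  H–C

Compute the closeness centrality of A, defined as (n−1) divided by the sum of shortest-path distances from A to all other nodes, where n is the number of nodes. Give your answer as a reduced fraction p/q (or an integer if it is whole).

Distances from A: B:4, C:5, D:1, E:2, F:3, G:1, H:6. Sum = 22.
n = 8, so closeness = 7/22.

7/22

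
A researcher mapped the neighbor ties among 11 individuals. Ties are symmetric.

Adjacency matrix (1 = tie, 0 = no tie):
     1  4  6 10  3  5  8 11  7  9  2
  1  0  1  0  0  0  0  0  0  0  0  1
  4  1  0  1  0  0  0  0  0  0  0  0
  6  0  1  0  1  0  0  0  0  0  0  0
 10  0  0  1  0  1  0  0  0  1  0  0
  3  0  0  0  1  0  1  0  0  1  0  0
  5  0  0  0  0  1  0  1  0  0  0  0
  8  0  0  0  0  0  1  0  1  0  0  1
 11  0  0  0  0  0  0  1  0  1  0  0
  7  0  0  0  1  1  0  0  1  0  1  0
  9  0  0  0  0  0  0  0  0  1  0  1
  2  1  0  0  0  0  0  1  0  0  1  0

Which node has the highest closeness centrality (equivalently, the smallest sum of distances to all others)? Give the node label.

Farness (sum of distances to all others) for each node — 1:24, 2:20, 3:21, 4:26, 5:23, 6:24, 7:18, 8:21, 9:21, 10:20, 11:22.
The smallest farness is 18, for 7, so 7 has the highest closeness.

7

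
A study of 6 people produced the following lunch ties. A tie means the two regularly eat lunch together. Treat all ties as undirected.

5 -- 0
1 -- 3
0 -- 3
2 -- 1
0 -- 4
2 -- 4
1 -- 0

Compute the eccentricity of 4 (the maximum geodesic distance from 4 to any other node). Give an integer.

2

Distances from 4: 0:1, 1:2, 2:1, 3:2, 5:2.
The largest is 2 (to 1, 5, and 3), so the eccentricity of 4 is 2.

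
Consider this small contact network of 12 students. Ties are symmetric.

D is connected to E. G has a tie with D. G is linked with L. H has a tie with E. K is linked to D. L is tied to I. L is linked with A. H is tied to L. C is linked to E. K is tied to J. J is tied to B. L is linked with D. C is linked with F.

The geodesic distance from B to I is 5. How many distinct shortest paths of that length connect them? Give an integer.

1

The shortest distance is 5, and the only length-5 path is B–J–K–D–L–I. So there is exactly 1 shortest path.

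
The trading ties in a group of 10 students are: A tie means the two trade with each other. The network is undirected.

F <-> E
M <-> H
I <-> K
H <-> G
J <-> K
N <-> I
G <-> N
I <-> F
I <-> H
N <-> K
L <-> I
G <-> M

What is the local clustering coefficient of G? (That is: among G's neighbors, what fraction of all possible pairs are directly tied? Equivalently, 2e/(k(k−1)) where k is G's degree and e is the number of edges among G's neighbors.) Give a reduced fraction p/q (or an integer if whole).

1/3

G's neighbors: H, M, and N (k = 3).
Possible neighbor pairs: C(3,2) = 3. Edges among them: H–M → e = 1.
Clustering(G) = 1/3.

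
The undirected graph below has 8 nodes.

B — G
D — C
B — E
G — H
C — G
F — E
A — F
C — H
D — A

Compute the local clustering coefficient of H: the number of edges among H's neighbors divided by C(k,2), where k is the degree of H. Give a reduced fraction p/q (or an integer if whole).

1

H's neighbors: C and G (k = 2).
Possible neighbor pairs: C(2,2) = 1. Edges among them: C–G → e = 1.
Clustering(H) = 1/1.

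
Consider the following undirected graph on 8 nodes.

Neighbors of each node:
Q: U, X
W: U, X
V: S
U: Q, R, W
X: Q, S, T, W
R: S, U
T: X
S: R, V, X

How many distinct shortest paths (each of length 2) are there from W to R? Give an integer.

The shortest distance is 2, and the only length-2 path is W–U–R. So there is exactly 1 shortest path.

1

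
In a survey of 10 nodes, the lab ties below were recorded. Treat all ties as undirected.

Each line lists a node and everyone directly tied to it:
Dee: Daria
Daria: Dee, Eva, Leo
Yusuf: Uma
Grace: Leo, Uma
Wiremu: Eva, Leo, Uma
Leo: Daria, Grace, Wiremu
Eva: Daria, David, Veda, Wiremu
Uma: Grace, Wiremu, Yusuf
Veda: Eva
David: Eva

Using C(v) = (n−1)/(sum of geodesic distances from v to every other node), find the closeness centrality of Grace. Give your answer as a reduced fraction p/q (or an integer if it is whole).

Distances from Grace: Daria:2, David:4, Dee:3, Eva:3, Leo:1, Uma:1, Veda:4, Wiremu:2, Yusuf:2. Sum = 22.
n = 10, so closeness = 9/22.

9/22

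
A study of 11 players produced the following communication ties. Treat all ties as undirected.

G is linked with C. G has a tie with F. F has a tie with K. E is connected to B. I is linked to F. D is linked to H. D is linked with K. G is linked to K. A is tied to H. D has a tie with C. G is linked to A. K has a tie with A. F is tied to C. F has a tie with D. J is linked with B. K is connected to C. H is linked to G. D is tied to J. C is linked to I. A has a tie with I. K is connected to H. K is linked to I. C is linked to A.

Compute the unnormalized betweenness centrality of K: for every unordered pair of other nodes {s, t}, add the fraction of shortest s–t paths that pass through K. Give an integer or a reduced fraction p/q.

21/4

Pairs whose geodesics pass through K — J–A: 1/3; J–G: 1/4; J–I: 1/3; E–A: 1/3; E–G: 1/4; E–I: 1/3; B–A: 1/3; B–G: 1/4; B–I: 1/3; D–A: 1/3; D–G: 1/4; D–I: 1/3; C–H: 1/4; F–A: 1/4 … (+3 more pairs).
All other pairs contribute 0.
Summing the contributions gives betweenness(K) = 21/4.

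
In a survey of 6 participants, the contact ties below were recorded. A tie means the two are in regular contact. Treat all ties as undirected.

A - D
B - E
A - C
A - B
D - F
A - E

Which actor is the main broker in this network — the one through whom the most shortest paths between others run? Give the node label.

A

Unnormalized betweenness of each node: A:8, B:0, C:0, D:4, E:0, F:0.
A has the largest value, 8, making it the main broker — the node through which the most shortest paths run.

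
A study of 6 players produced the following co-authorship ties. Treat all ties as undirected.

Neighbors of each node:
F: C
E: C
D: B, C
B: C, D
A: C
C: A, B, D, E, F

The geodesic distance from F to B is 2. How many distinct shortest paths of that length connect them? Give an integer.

1

The shortest distance is 2, and the only length-2 path is F–C–B. So there is exactly 1 shortest path.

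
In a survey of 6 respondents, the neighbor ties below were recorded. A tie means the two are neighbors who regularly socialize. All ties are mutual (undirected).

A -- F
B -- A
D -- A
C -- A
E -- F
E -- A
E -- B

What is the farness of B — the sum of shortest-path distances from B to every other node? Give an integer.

Distances from B: A:1, C:2, D:2, E:1, F:2.
Sum = 1 + 2 + 2 + 1 + 2 = 8.

8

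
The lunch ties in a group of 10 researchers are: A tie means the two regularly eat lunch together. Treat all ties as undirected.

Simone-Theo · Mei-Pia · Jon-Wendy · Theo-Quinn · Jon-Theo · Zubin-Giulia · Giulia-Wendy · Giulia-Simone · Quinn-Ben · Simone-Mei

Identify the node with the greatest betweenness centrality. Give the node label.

Simone

Unnormalized betweenness of each node: Ben:0, Giulia:11, Jon:3, Mei:8, Pia:0, Quinn:8, Simone:20, Theo:17, Wendy:2, Zubin:0.
Simone has the largest value, 20, making it the main broker — the node through which the most shortest paths run.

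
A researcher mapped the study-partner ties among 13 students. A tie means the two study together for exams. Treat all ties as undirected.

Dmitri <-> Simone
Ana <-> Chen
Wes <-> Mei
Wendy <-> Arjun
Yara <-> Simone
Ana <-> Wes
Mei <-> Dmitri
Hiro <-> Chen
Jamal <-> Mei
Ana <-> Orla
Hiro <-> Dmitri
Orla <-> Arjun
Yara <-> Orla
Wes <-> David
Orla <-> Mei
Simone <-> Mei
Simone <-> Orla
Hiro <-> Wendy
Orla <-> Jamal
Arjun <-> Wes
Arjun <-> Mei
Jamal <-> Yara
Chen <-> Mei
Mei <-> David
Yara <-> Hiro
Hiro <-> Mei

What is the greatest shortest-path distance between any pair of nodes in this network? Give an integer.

3

Eccentricity of each node (its greatest distance to any other): Ana:3, Arjun:2, Chen:2, David:3, Dmitri:3, Hiro:2, Jamal:3, Mei:2, Orla:2, Simone:3, Wendy:3, Wes:3, Yara:3.
The maximum eccentricity is 3, realized for instance by the pair David–Wendy via David – Mei – Hiro – Wendy. So the diameter is 3.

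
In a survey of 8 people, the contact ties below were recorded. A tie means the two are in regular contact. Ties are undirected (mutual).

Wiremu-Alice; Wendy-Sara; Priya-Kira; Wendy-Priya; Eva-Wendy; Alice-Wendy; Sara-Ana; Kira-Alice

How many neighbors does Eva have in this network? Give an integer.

Eva is directly tied to Wendy. That is 1 neighbor, so the degree of Eva is 1.

1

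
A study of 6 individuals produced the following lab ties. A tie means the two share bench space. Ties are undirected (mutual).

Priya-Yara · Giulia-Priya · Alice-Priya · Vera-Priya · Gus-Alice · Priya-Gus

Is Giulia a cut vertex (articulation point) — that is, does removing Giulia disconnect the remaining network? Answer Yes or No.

Even without Giulia, every remaining node can still reach every other (the residual graph is connected), so Giulia is not a cut vertex.

No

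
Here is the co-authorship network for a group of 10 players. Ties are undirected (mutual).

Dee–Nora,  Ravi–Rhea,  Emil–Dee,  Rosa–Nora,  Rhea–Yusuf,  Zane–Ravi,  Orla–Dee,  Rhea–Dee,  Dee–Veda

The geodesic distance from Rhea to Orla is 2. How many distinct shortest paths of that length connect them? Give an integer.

1

The shortest distance is 2, and the only length-2 path is Rhea–Dee–Orla. So there is exactly 1 shortest path.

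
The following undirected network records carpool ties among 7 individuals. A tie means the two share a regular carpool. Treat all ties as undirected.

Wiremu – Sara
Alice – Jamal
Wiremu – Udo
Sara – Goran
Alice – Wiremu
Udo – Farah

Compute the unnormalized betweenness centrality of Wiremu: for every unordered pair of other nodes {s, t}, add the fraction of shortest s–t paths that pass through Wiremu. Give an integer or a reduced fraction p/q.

12

Pairs whose geodesics pass through Wiremu — Udo–Sara: 1; Udo–Alice: 1; Udo–Jamal: 1; Udo–Goran: 1; Farah–Sara: 1; Farah–Alice: 1; Farah–Jamal: 1; Farah–Goran: 1; Sara–Alice: 1; Sara–Jamal: 1; Alice–Goran: 1; Jamal–Goran: 1.
All other pairs contribute 0.
Summing the contributions gives betweenness(Wiremu) = 12.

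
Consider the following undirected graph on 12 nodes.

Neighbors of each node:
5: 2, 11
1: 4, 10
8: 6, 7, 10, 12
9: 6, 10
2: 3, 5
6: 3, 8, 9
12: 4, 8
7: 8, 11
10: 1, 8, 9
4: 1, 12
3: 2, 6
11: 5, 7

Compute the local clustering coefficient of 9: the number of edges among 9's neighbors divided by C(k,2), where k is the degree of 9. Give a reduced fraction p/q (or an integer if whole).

0

9's neighbors: 6 and 10 (k = 2).
Possible neighbor pairs: C(2,2) = 1. Edges among them: none → e = 0.
Clustering(9) = 0/1.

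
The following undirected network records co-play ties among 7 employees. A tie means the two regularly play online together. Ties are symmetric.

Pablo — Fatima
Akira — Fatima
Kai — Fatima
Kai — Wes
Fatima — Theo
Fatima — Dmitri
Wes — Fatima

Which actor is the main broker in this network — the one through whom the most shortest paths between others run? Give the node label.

Unnormalized betweenness of each node: Akira:0, Dmitri:0, Fatima:14, Kai:0, Pablo:0, Theo:0, Wes:0.
Fatima has the largest value, 14, making it the main broker — the node through which the most shortest paths run.

Fatima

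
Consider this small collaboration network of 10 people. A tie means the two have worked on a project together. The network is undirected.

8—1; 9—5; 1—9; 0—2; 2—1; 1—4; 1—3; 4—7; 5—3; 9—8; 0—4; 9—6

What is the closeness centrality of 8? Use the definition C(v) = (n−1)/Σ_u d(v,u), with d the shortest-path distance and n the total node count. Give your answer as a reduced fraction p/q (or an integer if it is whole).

Distances from 8: 0:3, 1:1, 2:2, 3:2, 4:2, 5:2, 6:2, 7:3, 9:1. Sum = 18.
n = 10, so closeness = 9/18 = 1/2.

1/2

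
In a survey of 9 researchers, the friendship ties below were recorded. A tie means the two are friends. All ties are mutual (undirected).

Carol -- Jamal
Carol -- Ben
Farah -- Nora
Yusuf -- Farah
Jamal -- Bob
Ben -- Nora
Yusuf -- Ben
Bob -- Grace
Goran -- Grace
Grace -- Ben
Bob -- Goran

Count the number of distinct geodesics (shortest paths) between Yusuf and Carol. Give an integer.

1

The shortest distance is 2, and the only length-2 path is Yusuf–Ben–Carol. So there is exactly 1 shortest path.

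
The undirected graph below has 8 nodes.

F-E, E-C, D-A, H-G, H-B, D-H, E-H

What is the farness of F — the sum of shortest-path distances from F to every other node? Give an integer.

Distances from F: A:4, B:3, C:2, D:3, E:1, G:3, H:2.
Sum = 4 + 3 + 2 + 3 + 1 + 3 + 2 = 18.

18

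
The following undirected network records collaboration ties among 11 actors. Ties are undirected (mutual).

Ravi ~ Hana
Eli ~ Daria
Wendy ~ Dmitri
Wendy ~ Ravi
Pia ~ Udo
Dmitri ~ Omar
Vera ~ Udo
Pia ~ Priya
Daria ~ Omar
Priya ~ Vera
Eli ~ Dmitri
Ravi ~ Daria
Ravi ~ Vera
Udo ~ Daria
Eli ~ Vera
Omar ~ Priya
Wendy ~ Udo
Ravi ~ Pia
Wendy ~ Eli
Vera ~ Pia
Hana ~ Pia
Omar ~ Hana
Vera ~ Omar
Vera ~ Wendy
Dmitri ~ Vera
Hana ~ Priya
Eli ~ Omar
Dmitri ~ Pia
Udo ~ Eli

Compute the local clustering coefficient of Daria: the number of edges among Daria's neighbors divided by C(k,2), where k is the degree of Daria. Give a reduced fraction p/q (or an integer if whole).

1/3

Daria's neighbors: Eli, Omar, Ravi, and Udo (k = 4).
Possible neighbor pairs: C(4,2) = 6. Edges among them: Eli–Omar, Eli–Udo → e = 2.
Clustering(Daria) = 2/6 = 1/3.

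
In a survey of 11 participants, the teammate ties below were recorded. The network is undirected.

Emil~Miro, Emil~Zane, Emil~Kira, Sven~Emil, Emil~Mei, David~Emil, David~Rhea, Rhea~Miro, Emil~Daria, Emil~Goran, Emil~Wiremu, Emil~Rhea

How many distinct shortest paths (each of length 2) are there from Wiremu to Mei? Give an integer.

1

The shortest distance is 2, and the only length-2 path is Wiremu–Emil–Mei. So there is exactly 1 shortest path.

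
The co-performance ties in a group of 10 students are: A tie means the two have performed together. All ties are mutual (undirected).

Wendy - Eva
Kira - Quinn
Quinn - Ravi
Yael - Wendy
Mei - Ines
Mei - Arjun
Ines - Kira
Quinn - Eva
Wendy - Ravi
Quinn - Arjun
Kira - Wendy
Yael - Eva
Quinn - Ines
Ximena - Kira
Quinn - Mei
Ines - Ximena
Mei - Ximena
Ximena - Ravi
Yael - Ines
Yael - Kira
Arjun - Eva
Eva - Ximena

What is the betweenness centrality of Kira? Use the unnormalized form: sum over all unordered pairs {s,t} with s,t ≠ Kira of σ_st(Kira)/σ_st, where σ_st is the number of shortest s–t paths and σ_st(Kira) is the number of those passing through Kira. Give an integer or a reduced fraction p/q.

Pairs whose geodesics pass through Kira — Quinn–Yael: 1/3; Quinn–Wendy: 1/3; Quinn–Ximena: 1/5; Mei–Wendy: 3/9; Yael–Ximena: 1/3; Wendy–Ximena: 1/3; Wendy–Ines: 1/2.
All other pairs contribute 0.
Summing the contributions gives betweenness(Kira) = 71/30.

71/30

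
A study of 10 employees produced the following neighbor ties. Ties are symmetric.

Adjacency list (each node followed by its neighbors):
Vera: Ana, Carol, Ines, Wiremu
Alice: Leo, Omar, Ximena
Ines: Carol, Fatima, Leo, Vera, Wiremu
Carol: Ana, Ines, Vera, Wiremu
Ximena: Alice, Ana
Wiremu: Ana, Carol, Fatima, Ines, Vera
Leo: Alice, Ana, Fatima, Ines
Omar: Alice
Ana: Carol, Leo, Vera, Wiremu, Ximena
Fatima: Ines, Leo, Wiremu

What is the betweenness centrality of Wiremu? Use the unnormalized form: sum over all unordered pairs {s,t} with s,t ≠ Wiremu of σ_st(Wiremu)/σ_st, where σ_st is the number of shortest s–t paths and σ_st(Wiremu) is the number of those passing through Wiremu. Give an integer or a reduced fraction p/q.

Pairs whose geodesics pass through Wiremu — Ximena–Ines: 1/5; Ximena–Fatima: 1/3; Ana–Ines: 1/4; Ana–Fatima: 1/2; Vera–Fatima: 1/2; Carol–Fatima: 1/2.
All other pairs contribute 0.
Summing the contributions gives betweenness(Wiremu) = 137/60.

137/60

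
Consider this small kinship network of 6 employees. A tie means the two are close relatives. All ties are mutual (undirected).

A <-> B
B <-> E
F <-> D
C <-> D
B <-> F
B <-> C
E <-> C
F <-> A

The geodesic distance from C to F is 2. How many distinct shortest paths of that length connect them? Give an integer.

2

The shortest distance is 2. The length-2 paths are: C–D–F; C–B–F.
That gives 2 distinct shortest paths.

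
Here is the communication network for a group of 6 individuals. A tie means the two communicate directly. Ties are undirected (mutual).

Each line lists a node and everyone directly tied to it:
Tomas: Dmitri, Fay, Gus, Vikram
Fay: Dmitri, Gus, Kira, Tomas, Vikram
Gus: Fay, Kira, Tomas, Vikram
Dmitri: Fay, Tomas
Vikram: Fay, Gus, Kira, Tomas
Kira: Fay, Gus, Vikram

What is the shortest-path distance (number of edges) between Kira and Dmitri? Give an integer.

One shortest route is Kira – Fay – Dmitri, which uses 2 edges, and Kira and Dmitri are not directly tied, so nothing shorter exists. So d(Kira,Dmitri) = 2.

2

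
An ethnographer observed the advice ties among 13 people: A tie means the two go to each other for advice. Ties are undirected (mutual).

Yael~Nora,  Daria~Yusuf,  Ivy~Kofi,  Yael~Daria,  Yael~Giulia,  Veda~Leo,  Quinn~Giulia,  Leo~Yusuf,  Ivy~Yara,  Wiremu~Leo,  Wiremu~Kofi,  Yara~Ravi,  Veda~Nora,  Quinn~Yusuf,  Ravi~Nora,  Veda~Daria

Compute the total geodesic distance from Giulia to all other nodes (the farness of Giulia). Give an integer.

Distances from Giulia: Daria:2, Ivy:5, Kofi:5, Leo:3, Nora:2, Quinn:1, Ravi:3, Veda:3, Wiremu:4, Yael:1, Yara:4, Yusuf:2.
Sum = 2 + 5 + 5 + 3 + 2 + 1 + 3 + 3 + 4 + 1 + 4 + 2 = 35.

35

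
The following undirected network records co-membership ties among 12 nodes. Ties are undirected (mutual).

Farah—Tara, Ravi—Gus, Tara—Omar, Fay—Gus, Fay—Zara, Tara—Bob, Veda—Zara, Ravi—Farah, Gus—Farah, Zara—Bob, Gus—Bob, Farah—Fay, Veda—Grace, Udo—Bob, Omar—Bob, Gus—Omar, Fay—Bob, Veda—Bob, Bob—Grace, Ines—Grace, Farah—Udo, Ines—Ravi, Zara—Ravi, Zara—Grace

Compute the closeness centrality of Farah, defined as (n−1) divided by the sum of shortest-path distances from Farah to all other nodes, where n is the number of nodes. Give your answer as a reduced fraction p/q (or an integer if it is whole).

Distances from Farah: Bob:2, Fay:1, Grace:3, Gus:1, Ines:2, Omar:2, Ravi:1, Tara:1, Udo:1, Veda:3, Zara:2. Sum = 19.
n = 12, so closeness = 11/19.

11/19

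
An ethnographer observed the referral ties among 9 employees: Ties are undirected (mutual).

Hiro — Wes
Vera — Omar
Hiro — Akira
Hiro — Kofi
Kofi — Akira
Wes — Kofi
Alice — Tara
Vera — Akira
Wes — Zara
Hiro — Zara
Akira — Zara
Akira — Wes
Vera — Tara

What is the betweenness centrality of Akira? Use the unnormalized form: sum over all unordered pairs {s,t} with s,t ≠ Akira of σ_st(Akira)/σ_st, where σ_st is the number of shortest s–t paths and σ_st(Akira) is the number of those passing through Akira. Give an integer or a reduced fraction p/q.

Pairs whose geodesics pass through Akira — Omar–Hiro: 1; Omar–Zara: 1; Omar–Wes: 1; Omar–Kofi: 1; Tara–Hiro: 1; Tara–Zara: 1; Tara–Wes: 1; Tara–Kofi: 1; Vera–Hiro: 1; Vera–Zara: 1; Vera–Wes: 1; Vera–Kofi: 1; Alice–Hiro: 1; Alice–Zara: 1 … (+3 more pairs).
All other pairs contribute 0.
Summing the contributions gives betweenness(Akira) = 49/3.

49/3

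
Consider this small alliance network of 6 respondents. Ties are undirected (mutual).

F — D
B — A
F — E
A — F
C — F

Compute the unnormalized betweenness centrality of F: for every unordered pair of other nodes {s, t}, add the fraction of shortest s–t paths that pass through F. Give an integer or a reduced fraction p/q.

9

Pairs whose geodesics pass through F — E–C: 1; E–D: 1; E–B: 1; E–A: 1; C–D: 1; C–B: 1; C–A: 1; D–B: 1; D–A: 1.
All other pairs contribute 0.
Summing the contributions gives betweenness(F) = 9.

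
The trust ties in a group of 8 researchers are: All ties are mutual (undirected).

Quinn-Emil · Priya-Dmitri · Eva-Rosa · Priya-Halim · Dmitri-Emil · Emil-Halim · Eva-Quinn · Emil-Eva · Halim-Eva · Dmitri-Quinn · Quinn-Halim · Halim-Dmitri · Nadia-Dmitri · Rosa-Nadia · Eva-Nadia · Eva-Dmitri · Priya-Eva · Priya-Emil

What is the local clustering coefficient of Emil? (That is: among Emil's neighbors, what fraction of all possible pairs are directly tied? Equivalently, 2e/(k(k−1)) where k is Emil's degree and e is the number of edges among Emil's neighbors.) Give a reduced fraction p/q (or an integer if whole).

9/10

Emil's neighbors: Dmitri, Eva, Halim, Priya, and Quinn (k = 5).
Possible neighbor pairs: C(5,2) = 10. Edges among them: Dmitri–Eva, Dmitri–Halim, Dmitri–Priya, Dmitri–Quinn, Eva–Halim, Eva–Priya, Eva–Quinn, Halim–Priya, Halim–Quinn → e = 9.
Clustering(Emil) = 9/10.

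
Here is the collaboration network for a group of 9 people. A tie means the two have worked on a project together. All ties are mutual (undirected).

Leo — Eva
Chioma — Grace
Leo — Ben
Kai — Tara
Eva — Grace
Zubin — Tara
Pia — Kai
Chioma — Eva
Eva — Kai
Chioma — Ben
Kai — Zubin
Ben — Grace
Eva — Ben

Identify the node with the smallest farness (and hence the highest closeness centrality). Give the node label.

Eva

Farness (sum of distances to all others) for each node — Ben:15, Chioma:16, Eva:11, Grace:16, Kai:12, Leo:17, Pia:19, Tara:18, Zubin:18.
The smallest farness is 11, for Eva, so Eva has the highest closeness.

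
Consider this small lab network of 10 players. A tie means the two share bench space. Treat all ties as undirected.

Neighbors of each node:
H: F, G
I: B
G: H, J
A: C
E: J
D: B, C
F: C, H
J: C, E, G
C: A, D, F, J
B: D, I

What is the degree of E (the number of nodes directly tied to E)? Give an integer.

E is directly tied to J. That is 1 neighbor, so the degree of E is 1.

1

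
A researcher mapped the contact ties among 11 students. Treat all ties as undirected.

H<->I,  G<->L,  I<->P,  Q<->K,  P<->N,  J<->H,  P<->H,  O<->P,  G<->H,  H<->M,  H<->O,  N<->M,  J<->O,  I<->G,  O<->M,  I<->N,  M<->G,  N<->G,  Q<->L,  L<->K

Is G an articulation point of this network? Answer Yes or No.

Yes

Removing G leaves {H, I, J, M, N, O, and P} with no path to {K, L, and Q}, so the network splits into 2 components. G is a cut vertex.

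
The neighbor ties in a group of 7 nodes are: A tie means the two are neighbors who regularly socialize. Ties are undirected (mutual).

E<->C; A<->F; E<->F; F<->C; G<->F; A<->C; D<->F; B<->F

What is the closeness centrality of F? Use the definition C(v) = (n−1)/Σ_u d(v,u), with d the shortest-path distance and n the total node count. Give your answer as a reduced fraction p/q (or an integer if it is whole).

1

Distances from F: A:1, B:1, C:1, D:1, E:1, G:1. Sum = 6.
n = 7, so closeness = 6/6 = 1.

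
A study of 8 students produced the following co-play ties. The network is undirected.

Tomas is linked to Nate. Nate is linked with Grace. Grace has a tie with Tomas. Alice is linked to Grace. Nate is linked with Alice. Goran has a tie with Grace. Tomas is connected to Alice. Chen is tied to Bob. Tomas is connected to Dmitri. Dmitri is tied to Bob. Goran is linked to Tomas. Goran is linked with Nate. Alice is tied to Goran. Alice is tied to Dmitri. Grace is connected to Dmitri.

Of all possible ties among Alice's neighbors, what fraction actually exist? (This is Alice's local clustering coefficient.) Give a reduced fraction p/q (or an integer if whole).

Alice's neighbors: Dmitri, Goran, Grace, Nate, and Tomas (k = 5).
Possible neighbor pairs: C(5,2) = 10. Edges among them: Dmitri–Grace, Dmitri–Tomas, Goran–Grace, Goran–Nate, Goran–Tomas, Grace–Nate, Grace–Tomas, Nate–Tomas → e = 8.
Clustering(Alice) = 8/10 = 4/5.

4/5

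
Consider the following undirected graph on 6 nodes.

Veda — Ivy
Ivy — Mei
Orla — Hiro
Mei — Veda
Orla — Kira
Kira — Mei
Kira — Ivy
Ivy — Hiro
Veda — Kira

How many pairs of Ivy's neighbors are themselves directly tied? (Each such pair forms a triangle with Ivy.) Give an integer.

Ivy's neighbors: Hiro, Kira, Mei, and Veda.
Neighbor pairs that are themselves tied: Ivy–Kira–Mei; Ivy–Kira–Veda; Ivy–Mei–Veda. Each forms one triangle with Ivy, for 3 in total.

3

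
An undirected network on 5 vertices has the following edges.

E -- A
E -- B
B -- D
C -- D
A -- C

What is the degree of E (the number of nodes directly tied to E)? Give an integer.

E is directly tied to A and B. That is 2 neighbors, so the degree of E is 2.

2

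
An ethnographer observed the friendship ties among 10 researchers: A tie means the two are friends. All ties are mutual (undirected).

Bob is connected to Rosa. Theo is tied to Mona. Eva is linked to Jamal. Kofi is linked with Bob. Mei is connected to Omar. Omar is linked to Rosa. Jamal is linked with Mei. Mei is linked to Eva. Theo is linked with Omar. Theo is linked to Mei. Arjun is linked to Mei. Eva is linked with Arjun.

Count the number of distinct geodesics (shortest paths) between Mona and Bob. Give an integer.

1

The shortest distance is 4, and the only length-4 path is Mona–Theo–Omar–Rosa–Bob. So there is exactly 1 shortest path.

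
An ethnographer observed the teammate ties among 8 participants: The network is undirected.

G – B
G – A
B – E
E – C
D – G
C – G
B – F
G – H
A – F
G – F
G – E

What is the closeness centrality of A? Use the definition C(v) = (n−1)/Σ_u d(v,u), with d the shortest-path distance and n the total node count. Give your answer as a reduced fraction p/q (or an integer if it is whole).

Distances from A: B:2, C:2, D:2, E:2, F:1, G:1, H:2. Sum = 12.
n = 8, so closeness = 7/12.

7/12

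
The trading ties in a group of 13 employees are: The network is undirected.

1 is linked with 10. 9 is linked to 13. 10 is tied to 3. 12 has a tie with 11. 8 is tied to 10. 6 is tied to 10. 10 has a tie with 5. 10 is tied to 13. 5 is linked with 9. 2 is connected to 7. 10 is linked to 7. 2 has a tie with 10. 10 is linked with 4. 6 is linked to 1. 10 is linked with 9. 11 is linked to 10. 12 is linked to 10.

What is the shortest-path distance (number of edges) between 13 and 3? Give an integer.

2

One shortest route is 13 – 10 – 3, which uses 2 edges, and 13 and 3 are not directly tied, so nothing shorter exists. So d(13,3) = 2.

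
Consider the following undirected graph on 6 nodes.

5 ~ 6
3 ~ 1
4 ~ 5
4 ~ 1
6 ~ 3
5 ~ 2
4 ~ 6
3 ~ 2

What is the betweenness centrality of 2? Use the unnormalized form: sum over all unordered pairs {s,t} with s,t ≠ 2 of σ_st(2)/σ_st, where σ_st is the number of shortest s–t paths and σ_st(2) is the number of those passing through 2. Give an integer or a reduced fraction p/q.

1/2

Pairs whose geodesics pass through 2 — 5–3: 1/2.
All other pairs contribute 0.
Summing the contributions gives betweenness(2) = 1/2.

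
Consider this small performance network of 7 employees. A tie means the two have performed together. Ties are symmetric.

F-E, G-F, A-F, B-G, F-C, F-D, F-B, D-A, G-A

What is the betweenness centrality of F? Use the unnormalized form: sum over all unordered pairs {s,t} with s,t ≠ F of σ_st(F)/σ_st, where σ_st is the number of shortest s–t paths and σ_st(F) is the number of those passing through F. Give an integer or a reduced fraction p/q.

11

Pairs whose geodesics pass through F — A–C: 1; A–E: 1; A–B: 1/2; G–C: 1; G–E: 1; G–D: 1/2; C–E: 1; C–D: 1; C–B: 1; E–D: 1; E–B: 1; D–B: 1.
All other pairs contribute 0.
Summing the contributions gives betweenness(F) = 11.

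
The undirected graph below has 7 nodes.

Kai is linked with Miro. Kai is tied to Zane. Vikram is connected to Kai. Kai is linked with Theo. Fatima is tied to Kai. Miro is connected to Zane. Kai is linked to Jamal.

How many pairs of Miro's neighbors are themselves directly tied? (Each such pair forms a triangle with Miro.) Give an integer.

1

Miro's neighbors: Kai and Zane.
Neighbor pairs that are themselves tied: Miro–Kai–Zane. Each forms one triangle with Miro, for 1 in total.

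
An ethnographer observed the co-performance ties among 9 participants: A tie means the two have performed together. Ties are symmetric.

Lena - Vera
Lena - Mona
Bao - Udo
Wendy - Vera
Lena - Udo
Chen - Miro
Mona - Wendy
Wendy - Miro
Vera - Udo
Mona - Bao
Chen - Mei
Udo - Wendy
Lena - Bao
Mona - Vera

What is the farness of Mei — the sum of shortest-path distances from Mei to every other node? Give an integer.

28

Distances from Mei: Bao:5, Chen:1, Lena:5, Miro:2, Mona:4, Udo:4, Vera:4, Wendy:3.
Sum = 5 + 1 + 5 + 2 + 4 + 4 + 4 + 3 = 28.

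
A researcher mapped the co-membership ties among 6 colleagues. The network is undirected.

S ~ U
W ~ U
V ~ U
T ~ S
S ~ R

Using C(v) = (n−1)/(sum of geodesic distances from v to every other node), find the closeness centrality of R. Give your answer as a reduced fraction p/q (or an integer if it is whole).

Distances from R: S:1, T:2, U:2, V:3, W:3. Sum = 11.
n = 6, so closeness = 5/11.

5/11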